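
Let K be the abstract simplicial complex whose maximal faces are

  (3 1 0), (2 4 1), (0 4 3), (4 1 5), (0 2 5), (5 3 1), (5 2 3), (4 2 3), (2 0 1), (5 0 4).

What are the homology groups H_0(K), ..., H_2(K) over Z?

Fix the vertex order 0 < 1 < 2 < 3 < 4 < 5 and write every simplex with vertices in increasing order. Then dim K = 2 and the simplices of K are:

  0-simplices (6): [0], [1], [2], [3], [4], [5]
  1-simplices (15): [0,1], [0,2], [0,3], [0,4], [0,5], [1,2], [1,3], [1,4], [1,5], [2,3], [2,4], [2,5], [3,4], [3,5], [4,5]
  2-simplices (10): [0,1,2], [0,1,3], [0,2,5], [0,3,4], [0,4,5], [1,2,4], [1,3,5], [1,4,5], [2,3,4], [2,3,5]

so the chain groups are C_0 ≅ Z^6, C_1 ≅ Z^15, C_2 ≅ Z^10.

∂_1: C_1 → C_0 sends each edge [p,q] (with p < q) to q − p.
The 6×15 boundary matrix has rank 5 and Smith normal form diag(1,1,1,1,1).

The boundary map ∂_2: C_2 → C_1 sends each 2-simplex [p,q,r] to [q,r] − [p,r] + [p,q]. For instance
  ∂[0,1,3] = [1,3] − [0,3] + [0,1],
  ∂[1,3,5] = [3,5] − [1,5] + [1,3].
As a 15×10 matrix over Z this has rank 10, with invariant factors (1,1,1,1,1,1,1,1,1,2).

Now H_k = ker ∂_k / im ∂_{k+1}, so:

  H_0: rank C_0 − rank ∂_1 = 6 − 5 = 1, and the invariant factors of ∂_1 are all 1, so H_0 ≅ Z.
  H_1: rank ker ∂_1 − rank ∂_2 = (15 − 5) − 10 = 0, and ∂_2 has invariant factor 2 > 1, so H_1 ≅ Z_2.
  H_2: rank ker ∂_2 − rank ∂_3 = (10 − 10) − 0 = 0, and there is no ∂_3, so H_2 ≅ 0.

(K is a triangulation of the real projective plane RP^2.)

H_0 ≅ Z,  H_1 ≅ Z_2,  H_2 = 0.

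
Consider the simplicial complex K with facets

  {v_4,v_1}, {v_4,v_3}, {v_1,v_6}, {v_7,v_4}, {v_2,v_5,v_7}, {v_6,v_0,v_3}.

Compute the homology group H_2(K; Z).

H_2 ≅ 0.

Take the total order v_0 < v_1 < v_2 < v_3 < v_4 < v_5 < v_6 < v_7 on the vertex set. Then K (dimension 2) consists of the simplices:

  0-simplices (8): [v_0], [v_1], [v_2], [v_3], [v_4], [v_5], [v_6], [v_7]
  1-simplices (10): [v_0,v_3], [v_0,v_6], [v_1,v_4], [v_1,v_6], [v_2,v_5], [v_2,v_7], [v_3,v_4], [v_3,v_6], [v_4,v_7], [v_5,v_7]
  2-simplices (2): [v_0,v_3,v_6], [v_2,v_5,v_7]

giving chain groups C_0 ≅ Z^8, C_1 ≅ Z^10, C_2 ≅ Z^2.

The boundary map ∂_1: C_1 → C_0 sends each edge [p,q] (with p < q) to q − p. For instance
  ∂[v_2,v_7] = [v_7] − [v_2].
The 8×10 boundary matrix has rank 7 and Smith normal form diag(1,1,1,1,1,1,1).

Boundary ∂_2: C_2 → C_1 maps a triangle to the signed sum of its edges. For instance
  ∂[v_2,v_5,v_7] = [v_5,v_7] − [v_2,v_7] + [v_2,v_5],
  ∂[v_0,v_3,v_6] = [v_3,v_6] − [v_0,v_6] + [v_0,v_3].
The 10×2 boundary matrix has rank 2 and Smith normal form diag(1,1).

Computing H_k = (kernel of ∂_k) / (image of ∂_{k+1}):

  H_2: rank ker ∂_2 − rank ∂_3 = (2 − 2) − 0 = 0, and there is no ∂_3, so H_2 = 0.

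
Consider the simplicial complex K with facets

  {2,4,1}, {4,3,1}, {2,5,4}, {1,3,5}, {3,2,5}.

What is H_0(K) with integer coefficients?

H_0 = Z.

We work with the vertex ordering 1 < 2 < 3 < 4 < 5. The simplices of K, each written with vertices in increasing order, are:

  0-simplices (5): [1], [2], [3], [4], [5]
  1-simplices (10): [1,2], [1,3], [1,4], [1,5], [2,3], [2,4], [2,5], [3,4], [3,5], [4,5]
  2-simplices (5): [1,2,4], [1,3,4], [1,3,5], [2,3,5], [2,4,5]

Hence C_0 ≅ Z^5, C_1 ≅ Z^10, C_2 ≅ Z^5.

∂_1: C_1 → C_0 sends each edge [p,q] (with p < q) to q − p.
The 5×10 boundary matrix has rank 4 and Smith normal form diag(1,1,1,1).

Boundary ∂_2: C_2 → C_1 maps a triangle to the signed sum of its edges. For instance
  ∂[1,3,4] = [3,4] − [1,4] + [1,3],
  ∂[2,4,5] = [4,5] − [2,5] + [2,4].
The resulting 10×5 matrix has rank 5, and its Smith normal form has invariant factors (1,1,1,1,1).

Now H_k = ker ∂_k / im ∂_{k+1}, so:

  H_0: rank C_0 − rank ∂_1 = 5 − 4 = 1, and the invariant factors of ∂_1 are all 1, so H_0 ≅ Z.

(K is a triangulation of the Möbius band.)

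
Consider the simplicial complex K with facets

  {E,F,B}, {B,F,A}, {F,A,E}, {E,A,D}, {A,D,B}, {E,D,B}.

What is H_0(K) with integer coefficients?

H_0 ≅ Z.

Order the vertices as A < B < D < E < F. Listing each simplex with vertices in this order, K has dimension 2 with simplices:

  0-simplices (5): A, B, D, E, F
  1-simplices (9): AB, AD, AE, AF, BD, BE, BF, DE, EF
  2-simplices (6): ABD, ABF, ADE, AEF, BDE, BEF

so the chain groups are C_0 ≅ Z^5, C_1 ≅ Z^9, C_2 ≅ Z^6.

The boundary map ∂_1: C_1 → C_0 sends each edge [p,q] (with p < q) to q − p.
As a 5×9 matrix over Z this has rank 4, with invariant factors (1,1,1,1).

Boundary ∂_2: C_2 → C_1 sends each 2-simplex [p,q,r] to [q,r] − [p,r] + [p,q]. For instance
  ∂ADE = DE − AE + AD,
  ∂ABF = BF − AF + AB.
The resulting 9×6 matrix has rank 5, and its Smith normal form has invariant factors (1,1,1,1,1).

Now H_k = ker ∂_k / im ∂_{k+1}, so:

  H_0: rank C_0 − rank ∂_1 = 5 − 4 = 1, and the invariant factors of ∂_1 are all 1, so H_0 ≅ Z.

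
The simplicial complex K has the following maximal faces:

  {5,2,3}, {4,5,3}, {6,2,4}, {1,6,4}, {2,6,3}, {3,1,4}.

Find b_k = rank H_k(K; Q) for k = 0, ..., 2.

Order the vertices as 1 < 2 < 3 < 4 < 5 < 6. Listing each simplex with vertices in this order, K has dimension 2 with simplices:

  0-simplices (6): [1], [2], [3], [4], [5], [6]
  1-simplices (12): [1,3], [1,4], [1,6], [2,3], [2,4], [2,5], [2,6], [3,4], [3,5], [3,6], [4,5], [4,6]
  2-simplices (6): [1,3,4], [1,4,6], [2,3,5], [2,3,6], [2,4,6], [3,4,5]

Hence C_0 ≅ Z^6, C_1 ≅ Z^12, C_2 ≅ Z^6.

∂_1: C_1 → C_0 maps an edge to its endpoints' difference, ∂[p,q] = q − p. For instance
  ∂[4,5] = [5] − [4].
As a 6×12 matrix over Z this has rank 5, with invariant factors (1,1,1,1,1).

∂_2: C_2 → C_1 maps a triangle to the signed sum of its edges. For instance
  ∂[3,4,5] = [4,5] − [3,5] + [3,4],
  ∂[2,3,5] = [3,5] − [2,5] + [2,3].
The resulting 12×6 matrix has rank 6, and its Smith normal form has invariant factors (1,1,1,1,1,1).

From H_k ≅ ker(∂_k) / im(∂_{k+1}) we obtain:

  H_0: rank C_0 − rank ∂_1 = 6 − 5 = 1, and the invariant factors of ∂_1 are all 1, so H_0 = Z.
  H_1: rank ker ∂_1 − rank ∂_2 = (12 − 5) − 6 = 1, and the invariant factors of ∂_2 are all 1, so H_1 = Z.
  H_2: rank ker ∂_2 − rank ∂_3 = (6 − 6) − 0 = 0, and there is no ∂_3, so H_2 = 0.

Hence the Betti numbers are b_0 = 1, b_1 = 1, b_2 = 0.

b_0 = 1, b_1 = 1, b_2 = 0.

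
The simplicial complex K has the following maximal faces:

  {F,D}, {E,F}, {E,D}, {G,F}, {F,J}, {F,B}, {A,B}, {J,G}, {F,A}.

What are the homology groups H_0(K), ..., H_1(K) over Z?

H_0 = Z,  H_1 = Z^3.

Order the vertices as A < B < D < E < F < G < J. Listing each simplex with vertices in this order, K has dimension 1 with simplices:

  0-simplices (7): A, B, D, E, F, G, J
  1-simplices (9): AB, AF, BF, DE, DF, EF, FG, FJ, GJ

giving chain groups C_0 ≅ Z^7, C_1 ≅ Z^9.

Boundary ∂_1: C_1 → C_0 sends each edge [p,q] (with p < q) to q − p.
This gives a 7×9 integer matrix of rank 6; reducing to Smith normal form yields diagonal entries (1,1,1,1,1,1).

Computing H_k = (kernel of ∂_k) / (image of ∂_{k+1}):

  H_0: rank C_0 − rank ∂_1 = 7 − 6 = 1, and the invariant factors of ∂_1 are all 1, so H_0 ≅ Z.
  H_1: rank ker ∂_1 − rank ∂_2 = (9 − 6) − 0 = 3, and there is no ∂_2, so H_1 ≅ Z^3.

As a check, the Euler characteristic is 7 − 9 = -2, which agrees with 1 − 3 = -2.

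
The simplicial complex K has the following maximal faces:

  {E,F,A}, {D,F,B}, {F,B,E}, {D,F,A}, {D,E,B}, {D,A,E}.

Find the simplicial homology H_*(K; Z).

H_0 ≅ Z,  H_1 = 0,  H_2 ≅ Z.

K has 5 vertices, 9 edges, 6 triangles.
rank ∂_0 = 0, rank ∂_1 = 4 ⇒ b_0 = 5 − 0 − 4 = 1; all invariant factors of ∂_1 are 1 so no torsion. So H_0 = Z.
rank ∂_1 = 4, rank ∂_2 = 5 ⇒ b_1 = 9 − 4 − 5 = 0; all invariant factors of ∂_2 are 1 so no torsion. So H_1 = 0.
rank ∂_2 = 5, rank ∂_3 = 0 ⇒ b_2 = 6 − 5 − 0 = 1. So H_2 = Z.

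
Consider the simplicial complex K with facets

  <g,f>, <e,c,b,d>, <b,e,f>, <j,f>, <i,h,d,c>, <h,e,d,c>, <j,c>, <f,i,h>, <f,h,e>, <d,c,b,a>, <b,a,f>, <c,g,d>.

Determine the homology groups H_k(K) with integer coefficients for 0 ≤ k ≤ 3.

We work with the vertex ordering a < b < c < d < e < f < g < h < i < j. The simplices of K, each written with vertices in increasing order, are:

  0-simplices (10): a, b, c, d, e, f, g, h, i, j
  1-simplices (25): ab, ac, ad, af, bc, bd, be, bf, cd, ce, cg, ch, ci, cj, de, dg, dh, di, ef, eh, fg, fh, fi, fj, hi
  2-simplices (18): abc, abd, abf, acd, bcd, bce, bde, bef, cde, cdg, cdh, cdi, ceh, chi, deh, dhi, efh, fhi
  3-simplices (4): abcd, bcde, cdeh, cdhi

so the chain groups are C_0 ≅ Z^10, C_1 ≅ Z^25, C_2 ≅ Z^18, C_3 ≅ Z^4.

Boundary ∂_1: C_1 → C_0 is given by ∂[p,q] = [q] − [p]. For instance
  ∂bf = f − b.
The resulting 10×25 matrix has rank 9, and its Smith normal form has invariant factors (1,1,1,1,1,1,1,1,1).

∂_2: C_2 → C_1 sends each 2-simplex [p,q,r] to [q,r] − [p,r] + [p,q]. For instance
  ∂bcd = cd − bd + bc,
  ∂cde = de − ce + cd.
As a 25×18 matrix over Z this has rank 14, with invariant factors (1,1,1,1,1,1,1,1,1,1,1,1,1,1).

Boundary ∂_3: C_3 → C_2 sends each 3-simplex σ to the alternating sum Σ_i (−1)^i (σ with its i-th vertex removed). For instance
  ∂abcd = bcd − acd + abd − abc,
  ∂cdhi = dhi − chi + cdi − cdh.
The 18×4 boundary matrix has rank 4 and Smith normal form diag(1,1,1,1).

Now H_k = ker ∂_k / im ∂_{k+1}, so:

  H_0: rank C_0 − rank ∂_1 = 10 − 9 = 1, and the invariant factors of ∂_1 are all 1, so H_0 = Z.
  H_1: rank ker ∂_1 − rank ∂_2 = (25 − 9) − 14 = 2, and the invariant factors of ∂_2 are all 1, so H_1 = Z^2.
  H_2: rank ker ∂_2 − rank ∂_3 = (18 − 14) − 4 = 0, and the invariant factors of ∂_3 are all 1, so H_2 = 0.
  H_3: rank ker ∂_3 − rank ∂_4 = (4 − 4) − 0 = 0, and there is no ∂_4, so H_3 = 0.

As a check, the Euler characteristic is 10 − 25 + 18 − 4 = -1, which agrees with 1 − 2 + 0 − 0 = -1.

H_0 = Z,  H_1 = Z^2,  H_2 = 0,  H_3 = 0.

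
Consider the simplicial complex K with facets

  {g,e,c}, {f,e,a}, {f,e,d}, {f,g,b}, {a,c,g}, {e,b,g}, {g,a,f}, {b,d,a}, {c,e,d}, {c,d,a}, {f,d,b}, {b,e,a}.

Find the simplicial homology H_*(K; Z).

H_0 ≅ Z,  H_1 ≅ Z/2,  H_2 = 0.

Fix the vertex order a < b < c < d < e < f < g and write every simplex with vertices in increasing order. Then dim K = 2 and the simplices of K are:

  0-simplices (7): a, b, c, d, e, f, g
  1-simplices (18): ab, ac, ad, ae, af, ag, bd, be, bf, bg, cd, ce, cg, de, df, ef, eg, fg
  2-simplices (12): abd, abe, acd, acg, aef, afg, bdf, beg, bfg, cde, ceg, def

giving chain groups C_0 ≅ Z^7, C_1 ≅ Z^18, C_2 ≅ Z^12.

The boundary map ∂_1: C_1 → C_0 is given by ∂[p,q] = [q] − [p].
The resulting 7×18 matrix has rank 6, and its Smith normal form has invariant factors (1,1,1,1,1,1).

The boundary map ∂_2: C_2 → C_1 sends each 2-simplex [p,q,r] to [q,r] − [p,r] + [p,q]. For instance
  ∂afg = fg − ag + af,
  ∂acg = cg − ag + ac.
As a 18×12 matrix over Z this has rank 12, with invariant factors (1,1,1,1,1,1,1,1,1,1,1,2).

Reading off H_k = ker ∂_k / im ∂_{k+1}:

  H_0: rank C_0 − rank ∂_1 = 7 − 6 = 1, and the invariant factors of ∂_1 are all 1, so H_0 ≅ Z.
  H_1: rank ker ∂_1 − rank ∂_2 = (18 − 6) − 12 = 0, and ∂_2 has invariant factor 2 > 1, so H_1 ≅ Z/2.
  H_2: rank ker ∂_2 − rank ∂_3 = (12 − 12) − 0 = 0, and there is no ∂_3, so H_2 ≅ 0.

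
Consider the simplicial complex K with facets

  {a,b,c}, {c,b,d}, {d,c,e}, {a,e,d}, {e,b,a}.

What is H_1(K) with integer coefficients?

H_1 ≅ Z.

Take the total order a < b < c < d < e on the vertex set. Then K (dimension 2) consists of the simplices:

  0-simplices (5): a, b, c, d, e
  1-simplices (10): ab, ac, ad, ae, bc, bd, be, cd, ce, de
  2-simplices (5): abc, abe, ade, bcd, cde

Hence C_0 ≅ Z^5, C_1 ≅ Z^10, C_2 ≅ Z^5.

Boundary ∂_1: C_1 → C_0 sends each edge [p,q] (with p < q) to q − p. For instance
  ∂ce = e − c.
The 5×10 boundary matrix has rank 4 and Smith normal form diag(1,1,1,1).

∂_2: C_2 → C_1 maps a triangle to the signed sum of its edges. For instance
  ∂ade = de − ae + ad,
  ∂bcd = cd − bd + bc.
The resulting 10×5 matrix has rank 5, and its Smith normal form has invariant factors (1,1,1,1,1).

Reading off H_k = ker ∂_k / im ∂_{k+1}:

  H_1: rank ker ∂_1 − rank ∂_2 = (10 − 4) − 5 = 1, and the invariant factors of ∂_2 are all 1, so H_1 ≅ Z.

(K is a triangulation of the Möbius band.)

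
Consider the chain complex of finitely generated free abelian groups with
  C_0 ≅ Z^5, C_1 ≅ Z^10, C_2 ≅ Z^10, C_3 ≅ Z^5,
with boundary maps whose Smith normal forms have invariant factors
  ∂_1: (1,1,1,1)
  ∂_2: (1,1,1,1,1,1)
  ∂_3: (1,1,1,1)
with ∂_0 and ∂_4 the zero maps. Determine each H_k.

H_0: b_0 = 5 − 0 − 4 = 1; torsion from ∂_1 factors > 1: none. So H_0 = Z.
H_1: b_1 = 10 − 4 − 6 = 0; torsion from ∂_2 factors > 1: none. So H_1 = 0.
H_2: b_2 = 10 − 6 − 4 = 0; torsion from ∂_3 factors > 1: none. So H_2 = 0.
H_3: b_3 = 5 − 4 − 0 = 1; torsion from ∂_4 factors > 1: none. So H_3 = Z.

H_0 = Z,  H_1 = 0,  H_2 = 0,  H_3 = Z.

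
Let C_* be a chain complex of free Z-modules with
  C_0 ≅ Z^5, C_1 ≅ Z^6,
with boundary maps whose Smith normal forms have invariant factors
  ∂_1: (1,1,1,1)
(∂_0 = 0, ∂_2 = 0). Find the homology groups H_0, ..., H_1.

H_0 ≅ Z,  H_1 ≅ Z^2.

H_0: b_0 = 5 − 0 − 4 = 1; torsion from ∂_1 factors > 1: none. So H_0 ≅ Z.
H_1: b_1 = 6 − 4 − 0 = 2; torsion from ∂_2 factors > 1: none. So H_1 ≅ Z^2.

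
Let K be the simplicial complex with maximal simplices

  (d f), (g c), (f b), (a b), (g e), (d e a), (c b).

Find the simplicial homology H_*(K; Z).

H_0 = Z,  H_1 = Z^2,  H_2 = 0.

Take the total order a < b < c < d < e < f < g on the vertex set. Then K (dimension 2) consists of the simplices:

  0-simplices (7): a, b, c, d, e, f, g
  1-simplices (9): ab, ad, ae, bc, bf, cg, de, df, eg
  2-simplices (1): ade

Hence C_0 ≅ Z^7, C_1 ≅ Z^9, C_2 ≅ Z^1.

∂_1: C_1 → C_0 sends each edge [p,q] (with p < q) to q − p.
As a 7×9 matrix over Z this has rank 6, with invariant factors (1,1,1,1,1,1).

∂_2: C_2 → C_1 acts by ∂[p,q,r] = [q,r] − [p,r] + [p,q]. For instance
  ∂ade = de − ae + ad.
The resulting 9×1 matrix has rank 1, and its Smith normal form has invariant factors (1).

From H_k ≅ ker(∂_k) / im(∂_{k+1}) we obtain:

  H_0: rank C_0 − rank ∂_1 = 7 − 6 = 1, and the invariant factors of ∂_1 are all 1, so H_0 ≅ Z.
  H_1: rank ker ∂_1 − rank ∂_2 = (9 − 6) − 1 = 2, and the invariant factors of ∂_2 are all 1, so H_1 ≅ Z^2.
  H_2: rank ker ∂_2 − rank ∂_3 = (1 − 1) − 0 = 0, and there is no ∂_3, so H_2 ≅ 0.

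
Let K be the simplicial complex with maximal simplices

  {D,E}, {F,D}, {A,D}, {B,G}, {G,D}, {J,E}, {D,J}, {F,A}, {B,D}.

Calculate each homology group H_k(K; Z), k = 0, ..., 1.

Fix the vertex order A < B < D < E < F < G < J and write every simplex with vertices in increasing order. Then dim K = 1 and the simplices of K are:

  0-simplices (7): A, B, D, E, F, G, J
  1-simplices (9): AD, AF, BD, BG, DE, DF, DG, DJ, EJ

so the chain groups are C_0 ≅ Z^7, C_1 ≅ Z^9.

The boundary map ∂_1: C_1 → C_0 is given by ∂[p,q] = [q] − [p]. For instance
  ∂DJ = J − D.
This gives a 7×9 integer matrix of rank 6; reducing to Smith normal form yields diagonal entries (1,1,1,1,1,1).

Reading off H_k = ker ∂_k / im ∂_{k+1}:

  H_0: rank C_0 − rank ∂_1 = 7 − 6 = 1, and the invariant factors of ∂_1 are all 1, so H_0 ≅ Z.
  H_1: rank ker ∂_1 − rank ∂_2 = (9 − 6) − 0 = 3, and there is no ∂_2, so H_1 ≅ Z^3.

As a check, the Euler characteristic is 7 − 9 = -2, which agrees with 1 − 3 = -2.
(K is a triangulation of a wedge of 3 circles.)

H_0 = Z,  H_1 = Z^3.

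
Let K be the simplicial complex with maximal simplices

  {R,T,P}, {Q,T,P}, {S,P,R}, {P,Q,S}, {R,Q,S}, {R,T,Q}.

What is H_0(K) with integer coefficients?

H_0 = Z.

Fix the vertex order P < Q < R < S < T and write every simplex with vertices in increasing order. Then dim K = 2 and the simplices of K are:

  0-simplices (5): P, Q, R, S, T
  1-simplices (9): PQ, PR, PS, PT, QR, QS, QT, RS, RT
  2-simplices (6): PQS, PQT, PRS, PRT, QRS, QRT

so the chain groups are C_0 ≅ Z^5, C_1 ≅ Z^9, C_2 ≅ Z^6.

Boundary ∂_1: C_1 → C_0 maps an edge to its endpoints' difference, ∂[p,q] = q − p. For instance
  ∂RS = S − R.
This gives a 5×9 integer matrix of rank 4; reducing to Smith normal form yields diagonal entries (1,1,1,1).

The boundary map ∂_2: C_2 → C_1 sends each 2-simplex [p,q,r] to [q,r] − [p,r] + [p,q]. For instance
  ∂PRS = RS − PS + PR,
  ∂QRS = RS − QS + QR.
The 9×6 boundary matrix has rank 5 and Smith normal form diag(1,1,1,1,1).

Now H_k = ker ∂_k / im ∂_{k+1}, so:

  H_0: rank C_0 − rank ∂_1 = 5 − 4 = 1, and the invariant factors of ∂_1 are all 1, so H_0 ≅ Z.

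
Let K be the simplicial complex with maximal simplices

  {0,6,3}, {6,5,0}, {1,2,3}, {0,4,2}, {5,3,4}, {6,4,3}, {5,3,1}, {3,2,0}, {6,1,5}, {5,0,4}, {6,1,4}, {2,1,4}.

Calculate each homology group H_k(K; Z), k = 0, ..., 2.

H_0 = Z,  H_1 = Z/2Z,  H_2 = 0.

Take the total order 0 < 1 < 2 < 3 < 4 < 5 < 6 on the vertex set. Then K (dimension 2) consists of the simplices:

  0-simplices (7): [0], [1], [2], [3], [4], [5], [6]
  1-simplices (18): [0,2], [0,3], [0,4], [0,5], [0,6], [1,2], [1,3], [1,4], [1,5], [1,6], [2,3], [2,4], [3,4], [3,5], [3,6], [4,5], [4,6], [5,6]
  2-simplices (12): [0,2,3], [0,2,4], [0,3,6], [0,4,5], [0,5,6], [1,2,3], [1,2,4], [1,3,5], [1,4,6], [1,5,6], [3,4,5], [3,4,6]

giving chain groups C_0 ≅ Z^7, C_1 ≅ Z^18, C_2 ≅ Z^12.

Boundary ∂_1: C_1 → C_0 is given by ∂[p,q] = [q] − [p]. For instance
  ∂[3,6] = [6] − [3].
As a 7×18 matrix over Z this has rank 6, with invariant factors (1,1,1,1,1,1).

The boundary map ∂_2: C_2 → C_1 sends each 2-simplex [p,q,r] to [q,r] − [p,r] + [p,q]. For instance
  ∂[0,2,4] = [2,4] − [0,4] + [0,2],
  ∂[1,2,4] = [2,4] − [1,4] + [1,2].
The 18×12 boundary matrix has rank 12 and Smith normal form diag(1,1,1,1,1,1,1,1,1,1,1,2).

Reading off H_k = ker ∂_k / im ∂_{k+1}:

  H_0: rank C_0 − rank ∂_1 = 7 − 6 = 1, and the invariant factors of ∂_1 are all 1, so H_0 ≅ Z.
  H_1: rank ker ∂_1 − rank ∂_2 = (18 − 6) − 12 = 0, and ∂_2 has invariant factor 2 > 1, so H_1 ≅ Z/2Z.
  H_2: rank ker ∂_2 − rank ∂_3 = (12 − 12) − 0 = 0, and there is no ∂_3, so H_2 ≅ 0.

(K is a triangulation of the real projective plane RP^2.)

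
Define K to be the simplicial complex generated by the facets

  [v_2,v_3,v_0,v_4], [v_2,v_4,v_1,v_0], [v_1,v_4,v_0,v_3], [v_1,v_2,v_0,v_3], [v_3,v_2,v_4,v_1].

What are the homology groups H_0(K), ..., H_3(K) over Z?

H_0 ≅ Z,  H_1 = 0,  H_2 = 0,  H_3 ≅ Z.

We work with the vertex ordering v_0 < v_1 < v_2 < v_3 < v_4. The simplices of K, each written with vertices in increasing order, are:

  0-simplices (5): [v_0], [v_1], [v_2], [v_3], [v_4]
  1-simplices (10): [v_0,v_1], [v_0,v_2], [v_0,v_3], [v_0,v_4], [v_1,v_2], [v_1,v_3], [v_1,v_4], [v_2,v_3], [v_2,v_4], [v_3,v_4]
  2-simplices (10): [v_0,v_1,v_2], [v_0,v_1,v_3], [v_0,v_1,v_4], [v_0,v_2,v_3], [v_0,v_2,v_4], [v_0,v_3,v_4], [v_1,v_2,v_3], [v_1,v_2,v_4], [v_1,v_3,v_4], [v_2,v_3,v_4]
  3-simplices (5): [v_0,v_1,v_2,v_3], [v_0,v_1,v_2,v_4], [v_0,v_1,v_3,v_4], [v_0,v_2,v_3,v_4], [v_1,v_2,v_3,v_4]

so the chain groups are C_0 ≅ Z^5, C_1 ≅ Z^10, C_2 ≅ Z^10, C_3 ≅ Z^5.

∂_1: C_1 → C_0 sends each edge [p,q] (with p < q) to q − p.
This gives a 5×10 integer matrix of rank 4; reducing to Smith normal form yields diagonal entries (1,1,1,1).

Boundary ∂_2: C_2 → C_1 acts by ∂[p,q,r] = [q,r] − [p,r] + [p,q]. For instance
  ∂[v_0,v_1,v_2] = [v_1,v_2] − [v_0,v_2] + [v_0,v_1],
  ∂[v_0,v_2,v_4] = [v_2,v_4] − [v_0,v_4] + [v_0,v_2].
This gives a 10×10 integer matrix of rank 6; reducing to Smith normal form yields diagonal entries (1,1,1,1,1,1).

∂_3: C_3 → C_2 sends each 3-simplex σ to the alternating sum Σ_i (−1)^i (σ with its i-th vertex removed). For instance
  ∂[v_1,v_2,v_3,v_4] = [v_2,v_3,v_4] − [v_1,v_3,v_4] + [v_1,v_2,v_4] − [v_1,v_2,v_3],
  ∂[v_0,v_1,v_2,v_3] = [v_1,v_2,v_3] − [v_0,v_2,v_3] + [v_0,v_1,v_3] − [v_0,v_1,v_2].
As a 10×5 matrix over Z this has rank 4, with invariant factors (1,1,1,1).

Now H_k = ker ∂_k / im ∂_{k+1}, so:

  H_0: rank C_0 − rank ∂_1 = 5 − 4 = 1, and the invariant factors of ∂_1 are all 1, so H_0 ≅ Z.
  H_1: rank ker ∂_1 − rank ∂_2 = (10 − 4) − 6 = 0, and the invariant factors of ∂_2 are all 1, so H_1 ≅ 0.
  H_2: rank ker ∂_2 − rank ∂_3 = (10 − 6) − 4 = 0, and the invariant factors of ∂_3 are all 1, so H_2 ≅ 0.
  H_3: rank ker ∂_3 − rank ∂_4 = (5 − 4) − 0 = 1, and there is no ∂_4, so H_3 ≅ Z.

As a check, the Euler characteristic is 5 − 10 + 10 − 5 = 0, which agrees with 1 − 0 + 0 − 1 = 0.
(K is a triangulation of the 3-sphere S^3.)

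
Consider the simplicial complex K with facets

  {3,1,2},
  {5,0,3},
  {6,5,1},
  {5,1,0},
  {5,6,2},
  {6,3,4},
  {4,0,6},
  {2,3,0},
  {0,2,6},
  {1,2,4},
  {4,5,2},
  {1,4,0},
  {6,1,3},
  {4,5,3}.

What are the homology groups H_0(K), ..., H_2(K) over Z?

Fix the vertex order 0 < 1 < 2 < 3 < 4 < 5 < 6 and write every simplex with vertices in increasing order. Then dim K = 2 and the simplices of K are:

  0-simplices (7): [0], [1], [2], [3], [4], [5], [6]
  1-simplices (21): [0,1], [0,2], [0,3], [0,4], [0,5], [0,6], [1,2], [1,3], [1,4], [1,5], [1,6], [2,3], [2,4], [2,5], [2,6], [3,4], [3,5], [3,6], [4,5], [4,6], [5,6]
  2-simplices (14): [0,1,4], [0,1,5], [0,2,3], [0,2,6], [0,3,5], [0,4,6], [1,2,3], [1,2,4], [1,3,6], [1,5,6], [2,4,5], [2,5,6], [3,4,5], [3,4,6]

Hence C_0 ≅ Z^7, C_1 ≅ Z^21, C_2 ≅ Z^14.

The boundary map ∂_1: C_1 → C_0 is given by ∂[p,q] = [q] − [p].
The 7×21 boundary matrix has rank 6 and Smith normal form diag(1,1,1,1,1,1).

The boundary map ∂_2: C_2 → C_1 acts by ∂[p,q,r] = [q,r] − [p,r] + [p,q]. For instance
  ∂[0,2,3] = [2,3] − [0,3] + [0,2],
  ∂[0,1,4] = [1,4] − [0,4] + [0,1].
This gives a 21×14 integer matrix of rank 13; reducing to Smith normal form yields diagonal entries (1,1,1,1,1,1,1,1,1,1,1,1,1).

Computing H_k = (kernel of ∂_k) / (image of ∂_{k+1}):

  H_0: rank C_0 − rank ∂_1 = 7 − 6 = 1, and the invariant factors of ∂_1 are all 1, so H_0 = Z.
  H_1: rank ker ∂_1 − rank ∂_2 = (21 − 6) − 13 = 2, and the invariant factors of ∂_2 are all 1, so H_1 = Z^2.
  H_2: rank ker ∂_2 − rank ∂_3 = (14 − 13) − 0 = 1, and there is no ∂_3, so H_2 = Z.

H_0 = Z,  H_1 = Z^2,  H_2 = Z.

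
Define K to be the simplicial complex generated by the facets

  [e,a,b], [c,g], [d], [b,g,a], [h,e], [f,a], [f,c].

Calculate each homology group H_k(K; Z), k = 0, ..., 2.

H_0 = Z^2,  H_1 = Z,  H_2 = 0.

Fix the vertex order a < b < c < d < e < f < g < h and write every simplex with vertices in increasing order. Then dim K = 2 and the simplices of K are:

  0-simplices (8): a, b, c, d, e, f, g, h
  1-simplices (9): ab, ae, af, ag, be, bg, cf, cg, eh
  2-simplices (2): abe, abg

so the chain groups are C_0 ≅ Z^8, C_1 ≅ Z^9, C_2 ≅ Z^2.

∂_1: C_1 → C_0 maps an edge to its endpoints' difference, ∂[p,q] = q − p. For instance
  ∂be = e − b.
The 8×9 boundary matrix has rank 6 and Smith normal form diag(1,1,1,1,1,1).

The boundary map ∂_2: C_2 → C_1 acts by ∂[p,q,r] = [q,r] − [p,r] + [p,q]. For instance
  ∂abg = bg − ag + ab,
  ∂abe = be − ae + ab.
The resulting 9×2 matrix has rank 2, and its Smith normal form has invariant factors (1,1).

From H_k ≅ ker(∂_k) / im(∂_{k+1}) we obtain:

  H_0: rank C_0 − rank ∂_1 = 8 − 6 = 2, and the invariant factors of ∂_1 are all 1, so H_0 ≅ Z^2.
  H_1: rank ker ∂_1 − rank ∂_2 = (9 − 6) − 2 = 1, and the invariant factors of ∂_2 are all 1, so H_1 ≅ Z.
  H_2: rank ker ∂_2 − rank ∂_3 = (2 − 2) − 0 = 0, and there is no ∂_3, so H_2 ≅ 0.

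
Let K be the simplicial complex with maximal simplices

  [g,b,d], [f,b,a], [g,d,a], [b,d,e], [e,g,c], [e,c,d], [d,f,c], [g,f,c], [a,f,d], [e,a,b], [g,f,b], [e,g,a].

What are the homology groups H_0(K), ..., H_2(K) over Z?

H_0 = Z,  H_1 = Z/2,  H_2 = 0.

We work with the vertex ordering a < b < c < d < e < f < g. The simplices of K, each written with vertices in increasing order, are:

  0-simplices (7): a, b, c, d, e, f, g
  1-simplices (18): ab, ad, ae, af, ag, bd, be, bf, bg, cd, ce, cf, cg, de, df, dg, eg, fg
  2-simplices (12): abe, abf, adf, adg, aeg, bde, bdg, bfg, cde, cdf, ceg, cfg

Hence C_0 ≅ Z^7, C_1 ≅ Z^18, C_2 ≅ Z^12.

The boundary map ∂_1: C_1 → C_0 maps an edge to its endpoints' difference, ∂[p,q] = q − p.
This gives a 7×18 integer matrix of rank 6; reducing to Smith normal form yields diagonal entries (1,1,1,1,1,1).

∂_2: C_2 → C_1 sends each 2-simplex [p,q,r] to [q,r] − [p,r] + [p,q]. For instance
  ∂abf = bf − af + ab,
  ∂aeg = eg − ag + ae.
The 18×12 boundary matrix has rank 12 and Smith normal form diag(1,1,1,1,1,1,1,1,1,1,1,2).

Now H_k = ker ∂_k / im ∂_{k+1}, so:

  H_0: rank C_0 − rank ∂_1 = 7 − 6 = 1, and the invariant factors of ∂_1 are all 1, so H_0 = Z.
  H_1: rank ker ∂_1 − rank ∂_2 = (18 − 6) − 12 = 0, and ∂_2 has invariant factor 2 > 1, so H_1 = Z/2.
  H_2: rank ker ∂_2 − rank ∂_3 = (12 − 12) − 0 = 0, and there is no ∂_3, so H_2 = 0.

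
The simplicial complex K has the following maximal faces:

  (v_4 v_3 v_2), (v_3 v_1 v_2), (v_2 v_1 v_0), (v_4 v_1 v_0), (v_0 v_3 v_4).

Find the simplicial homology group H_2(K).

Order the vertices as v_0 < v_1 < v_2 < v_3 < v_4. Listing each simplex with vertices in this order, K has dimension 2 with simplices:

  0-simplices (5): [v_0], [v_1], [v_2], [v_3], [v_4]
  1-simplices (10): [v_0,v_1], [v_0,v_2], [v_0,v_3], [v_0,v_4], [v_1,v_2], [v_1,v_3], [v_1,v_4], [v_2,v_3], [v_2,v_4], [v_3,v_4]
  2-simplices (5): [v_0,v_1,v_2], [v_0,v_1,v_4], [v_0,v_3,v_4], [v_1,v_2,v_3], [v_2,v_3,v_4]

so the chain groups are C_0 ≅ Z^5, C_1 ≅ Z^10, C_2 ≅ Z^5.

Boundary ∂_1: C_1 → C_0 sends each edge [p,q] (with p < q) to q − p. For instance
  ∂[v_3,v_4] = [v_4] − [v_3].
This gives a 5×10 integer matrix of rank 4; reducing to Smith normal form yields diagonal entries (1,1,1,1).

Boundary ∂_2: C_2 → C_1 acts by ∂[p,q,r] = [q,r] − [p,r] + [p,q]. For instance
  ∂[v_0,v_1,v_4] = [v_1,v_4] − [v_0,v_4] + [v_0,v_1],
  ∂[v_2,v_3,v_4] = [v_3,v_4] − [v_2,v_4] + [v_2,v_3].
The 10×5 boundary matrix has rank 5 and Smith normal form diag(1,1,1,1,1).

Computing H_k = (kernel of ∂_k) / (image of ∂_{k+1}):

  H_2: rank ker ∂_2 − rank ∂_3 = (5 − 5) − 0 = 0, and there is no ∂_3, so H_2 = 0.

H_2 = 0.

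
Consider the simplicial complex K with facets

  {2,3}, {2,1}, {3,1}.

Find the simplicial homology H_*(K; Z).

H_0 ≅ Z,  H_1 ≅ Z.

Take the total order 1 < 2 < 3 on the vertex set. Then K (dimension 1) consists of the simplices:

  0-simplices (3): [1], [2], [3]
  1-simplices (3): [1,2], [1,3], [2,3]

Hence C_0 ≅ Z^3, C_1 ≅ Z^3.

∂_1: C_1 → C_0 is given by ∂[p,q] = [q] − [p]. For instance
  ∂[2,3] = [3] − [2].
The resulting 3×3 matrix has rank 2, and its Smith normal form has invariant factors (1,1).

Computing H_k = (kernel of ∂_k) / (image of ∂_{k+1}):

  H_0: rank C_0 − rank ∂_1 = 3 − 2 = 1, and the invariant factors of ∂_1 are all 1, so H_0 = Z.
  H_1: rank ker ∂_1 − rank ∂_2 = (3 − 2) − 0 = 1, and there is no ∂_2, so H_1 = Z.

As a check, the Euler characteristic is 3 − 3 = 0, which agrees with 1 − 1 = 0.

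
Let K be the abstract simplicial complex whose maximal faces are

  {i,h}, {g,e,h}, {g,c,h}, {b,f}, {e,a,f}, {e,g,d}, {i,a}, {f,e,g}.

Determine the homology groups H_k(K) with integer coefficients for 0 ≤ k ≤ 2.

H_0 ≅ Z,  H_1 ≅ Z,  H_2 = 0.

We work with the vertex ordering a < b < c < d < e < f < g < h < i. The simplices of K, each written with vertices in increasing order, are:

  0-simplices (9): a, b, c, d, e, f, g, h, i
  1-simplices (14): ae, af, ai, bf, cg, ch, de, dg, ef, eg, eh, fg, gh, hi
  2-simplices (5): aef, cgh, deg, efg, egh

giving chain groups C_0 ≅ Z^9, C_1 ≅ Z^14, C_2 ≅ Z^5.

∂_1: C_1 → C_0 is given by ∂[p,q] = [q] − [p]. For instance
  ∂ef = f − e.
The 9×14 boundary matrix has rank 8 and Smith normal form diag(1,1,1,1,1,1,1,1).

∂_2: C_2 → C_1 acts by ∂[p,q,r] = [q,r] − [p,r] + [p,q]. For instance
  ∂cgh = gh − ch + cg,
  ∂efg = fg − eg + ef.
The resulting 14×5 matrix has rank 5, and its Smith normal form has invariant factors (1,1,1,1,1).

Computing H_k = (kernel of ∂_k) / (image of ∂_{k+1}):

  H_0: rank C_0 − rank ∂_1 = 9 − 8 = 1, and the invariant factors of ∂_1 are all 1, so H_0 = Z.
  H_1: rank ker ∂_1 − rank ∂_2 = (14 − 8) − 5 = 1, and the invariant factors of ∂_2 are all 1, so H_1 = Z.
  H_2: rank ker ∂_2 − rank ∂_3 = (5 − 5) − 0 = 0, and there is no ∂_3, so H_2 = 0.

As a check, the Euler characteristic is 9 − 14 + 5 = 0, which agrees with 1 − 1 + 0 = 0.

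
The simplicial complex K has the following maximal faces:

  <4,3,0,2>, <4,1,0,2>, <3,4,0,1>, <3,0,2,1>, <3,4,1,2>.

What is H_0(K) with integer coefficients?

H_0 ≅ Z.

Fix the vertex order 0 < 1 < 2 < 3 < 4 and write every simplex with vertices in increasing order. Then dim K = 3 and the simplices of K are:

  0-simplices (5): [0], [1], [2], [3], [4]
  1-simplices (10): [0,1], [0,2], [0,3], [0,4], [1,2], [1,3], [1,4], [2,3], [2,4], [3,4]
  2-simplices (10): [0,1,2], [0,1,3], [0,1,4], [0,2,3], [0,2,4], [0,3,4], [1,2,3], [1,2,4], [1,3,4], [2,3,4]
  3-simplices (5): [0,1,2,3], [0,1,2,4], [0,1,3,4], [0,2,3,4], [1,2,3,4]

so the chain groups are C_0 ≅ Z^5, C_1 ≅ Z^10, C_2 ≅ Z^10, C_3 ≅ Z^5.

The boundary map ∂_1: C_1 → C_0 is given by ∂[p,q] = [q] − [p].
This gives a 5×10 integer matrix of rank 4; reducing to Smith normal form yields diagonal entries (1,1,1,1).

Boundary ∂_2: C_2 → C_1 maps a triangle to the signed sum of its edges. For instance
  ∂[1,2,4] = [2,4] − [1,4] + [1,2],
  ∂[2,3,4] = [3,4] − [2,4] + [2,3].
As a 10×10 matrix over Z this has rank 6, with invariant factors (1,1,1,1,1,1).

∂_3: C_3 → C_2 sends each 3-simplex σ to the alternating sum Σ_i (−1)^i (σ with its i-th vertex removed). For instance
  ∂[0,1,2,3] = [1,2,3] − [0,2,3] + [0,1,3] − [0,1,2],
  ∂[0,1,2,4] = [1,2,4] − [0,2,4] + [0,1,4] − [0,1,2].
The resulting 10×5 matrix has rank 4, and its Smith normal form has invariant factors (1,1,1,1).

Now H_k = ker ∂_k / im ∂_{k+1}, so:

  H_0: rank C_0 − rank ∂_1 = 5 − 4 = 1, and the invariant factors of ∂_1 are all 1, so H_0 = Z.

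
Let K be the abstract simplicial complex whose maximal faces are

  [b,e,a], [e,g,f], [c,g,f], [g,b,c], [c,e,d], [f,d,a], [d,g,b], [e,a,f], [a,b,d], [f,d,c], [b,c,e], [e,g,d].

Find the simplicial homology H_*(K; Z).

H_0 = Z,  H_1 = Z/2,  H_2 = 0.

Order the vertices as a < b < c < d < e < f < g. Listing each simplex with vertices in this order, K has dimension 2 with simplices:

  0-simplices (7): a, b, c, d, e, f, g
  1-simplices (18): ab, ad, ae, af, bc, bd, be, bg, cd, ce, cf, cg, de, df, dg, ef, eg, fg
  2-simplices (12): abd, abe, adf, aef, bce, bcg, bdg, cde, cdf, cfg, deg, efg

Hence C_0 ≅ Z^7, C_1 ≅ Z^18, C_2 ≅ Z^12.

The boundary map ∂_1: C_1 → C_0 sends each edge [p,q] (with p < q) to q − p. For instance
  ∂ae = e − a.
The 7×18 boundary matrix has rank 6 and Smith normal form diag(1,1,1,1,1,1).

∂_2: C_2 → C_1 maps a triangle to the signed sum of its edges. For instance
  ∂cdf = df − cf + cd,
  ∂cfg = fg − cg + cf.
This gives a 18×12 integer matrix of rank 12; reducing to Smith normal form yields diagonal entries (1,1,1,1,1,1,1,1,1,1,1,2).

Reading off H_k = ker ∂_k / im ∂_{k+1}:

  H_0: rank C_0 − rank ∂_1 = 7 − 6 = 1, and the invariant factors of ∂_1 are all 1, so H_0 = Z.
  H_1: rank ker ∂_1 − rank ∂_2 = (18 − 6) − 12 = 0, and ∂_2 has invariant factor 2 > 1, so H_1 = Z/2.
  H_2: rank ker ∂_2 − rank ∂_3 = (12 − 12) − 0 = 0, and there is no ∂_3, so H_2 = 0.

As a check, the Euler characteristic is 7 − 18 + 12 = 1, which agrees with 1 − 0 + 0 = 1.
(K is a triangulation of the real projective plane RP^2.)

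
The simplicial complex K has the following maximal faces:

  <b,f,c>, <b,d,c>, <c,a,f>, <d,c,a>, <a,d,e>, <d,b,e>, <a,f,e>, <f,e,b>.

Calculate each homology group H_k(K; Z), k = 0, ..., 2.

Take the total order a < b < c < d < e < f on the vertex set. Then K (dimension 2) consists of the simplices:

  0-simplices (6): a, b, c, d, e, f
  1-simplices (12): ac, ad, ae, af, bc, bd, be, bf, cd, cf, de, ef
  2-simplices (8): acd, acf, ade, aef, bcd, bcf, bde, bef

giving chain groups C_0 ≅ Z^6, C_1 ≅ Z^12, C_2 ≅ Z^8.

The boundary map ∂_1: C_1 → C_0 sends each edge [p,q] (with p < q) to q − p. For instance
  ∂ac = c − a.
The 6×12 boundary matrix has rank 5 and Smith normal form diag(1,1,1,1,1).

∂_2: C_2 → C_1 sends each 2-simplex [p,q,r] to [q,r] − [p,r] + [p,q]. For instance
  ∂bcf = cf − bf + bc,
  ∂aef = ef − af + ae.
The 12×8 boundary matrix has rank 7 and Smith normal form diag(1,1,1,1,1,1,1).

From H_k ≅ ker(∂_k) / im(∂_{k+1}) we obtain:

  H_0: rank C_0 − rank ∂_1 = 6 − 5 = 1, and the invariant factors of ∂_1 are all 1, so H_0 ≅ Z.
  H_1: rank ker ∂_1 − rank ∂_2 = (12 − 5) − 7 = 0, and the invariant factors of ∂_2 are all 1, so H_1 ≅ 0.
  H_2: rank ker ∂_2 − rank ∂_3 = (8 − 7) − 0 = 1, and there is no ∂_3, so H_2 ≅ Z.

H_0 = Z,  H_1 = 0,  H_2 = Z.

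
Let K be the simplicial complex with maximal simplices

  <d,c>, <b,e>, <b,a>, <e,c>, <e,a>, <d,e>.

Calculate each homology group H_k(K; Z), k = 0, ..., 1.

Order the vertices as a < b < c < d < e. Listing each simplex with vertices in this order, K has dimension 1 with simplices:

  0-simplices (5): a, b, c, d, e
  1-simplices (6): ab, ae, be, cd, ce, de

so the chain groups are C_0 ≅ Z^5, C_1 ≅ Z^6.

∂_1: C_1 → C_0 sends each edge [p,q] (with p < q) to q − p.
This gives a 5×6 integer matrix of rank 4; reducing to Smith normal form yields diagonal entries (1,1,1,1).

From H_k ≅ ker(∂_k) / im(∂_{k+1}) we obtain:

  H_0: rank C_0 − rank ∂_1 = 5 − 4 = 1, and the invariant factors of ∂_1 are all 1, so H_0 ≅ Z.
  H_1: rank ker ∂_1 − rank ∂_2 = (6 − 4) − 0 = 2, and there is no ∂_2, so H_1 ≅ Z^2.

H_0 ≅ Z,  H_1 ≅ Z^2.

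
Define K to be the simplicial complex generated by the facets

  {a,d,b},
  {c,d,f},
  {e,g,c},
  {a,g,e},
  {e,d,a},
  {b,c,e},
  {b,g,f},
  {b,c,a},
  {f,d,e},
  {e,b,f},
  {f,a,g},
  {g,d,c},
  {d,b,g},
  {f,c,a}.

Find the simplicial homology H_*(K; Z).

K has 7 vertices, 21 edges, 14 triangles.
rank ∂_0 = 0, rank ∂_1 = 6 ⇒ b_0 = 7 − 0 − 6 = 1; all invariant factors of ∂_1 are 1 so no torsion. So H_0 ≅ Z.
rank ∂_1 = 6, rank ∂_2 = 13 ⇒ b_1 = 21 − 6 − 13 = 2; all invariant factors of ∂_2 are 1 so no torsion. So H_1 ≅ Z^2.
rank ∂_2 = 13, rank ∂_3 = 0 ⇒ b_2 = 14 − 13 − 0 = 1. So H_2 ≅ Z.

H_0 ≅ Z,  H_1 ≅ Z^2,  H_2 ≅ Z.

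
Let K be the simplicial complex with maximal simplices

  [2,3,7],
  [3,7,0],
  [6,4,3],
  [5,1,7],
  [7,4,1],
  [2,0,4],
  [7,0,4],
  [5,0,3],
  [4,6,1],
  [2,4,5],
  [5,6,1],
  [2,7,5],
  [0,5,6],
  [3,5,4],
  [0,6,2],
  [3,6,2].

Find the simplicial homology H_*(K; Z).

H_0 = Z,  H_1 = Z^2,  H_2 = Z.

K has 8 vertices, 24 edges, 16 triangles.
rank ∂_0 = 0, rank ∂_1 = 7 ⇒ b_0 = 8 − 0 − 7 = 1; all invariant factors of ∂_1 are 1 so no torsion. So H_0 ≅ Z.
rank ∂_1 = 7, rank ∂_2 = 15 ⇒ b_1 = 24 − 7 − 15 = 2; all invariant factors of ∂_2 are 1 so no torsion. So H_1 ≅ Z^2.
rank ∂_2 = 15, rank ∂_3 = 0 ⇒ b_2 = 16 − 15 − 0 = 1. So H_2 ≅ Z.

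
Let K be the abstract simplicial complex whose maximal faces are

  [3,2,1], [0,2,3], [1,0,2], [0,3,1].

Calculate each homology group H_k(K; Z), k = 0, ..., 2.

H_0 = Z,  H_1 = 0,  H_2 = Z.

Order the vertices as 0 < 1 < 2 < 3. Listing each simplex with vertices in this order, K has dimension 2 with simplices:

  0-simplices (4): [0], [1], [2], [3]
  1-simplices (6): [0,1], [0,2], [0,3], [1,2], [1,3], [2,3]
  2-simplices (4): [0,1,2], [0,1,3], [0,2,3], [1,2,3]

Hence C_0 ≅ Z^4, C_1 ≅ Z^6, C_2 ≅ Z^4.

Boundary ∂_1: C_1 → C_0 sends each edge [p,q] (with p < q) to q − p. For instance
  ∂[0,3] = [3] − [0].
This gives a 4×6 integer matrix of rank 3; reducing to Smith normal form yields diagonal entries (1,1,1).

Boundary ∂_2: C_2 → C_1 acts by ∂[p,q,r] = [q,r] − [p,r] + [p,q]. For instance
  ∂[0,1,2] = [1,2] − [0,2] + [0,1],
  ∂[0,2,3] = [2,3] − [0,3] + [0,2].
The resulting 6×4 matrix has rank 3, and its Smith normal form has invariant factors (1,1,1).

Reading off H_k = ker ∂_k / im ∂_{k+1}:

  H_0: rank C_0 − rank ∂_1 = 4 − 3 = 1, and the invariant factors of ∂_1 are all 1, so H_0 = Z.
  H_1: rank ker ∂_1 − rank ∂_2 = (6 − 3) − 3 = 0, and the invariant factors of ∂_2 are all 1, so H_1 = 0.
  H_2: rank ker ∂_2 − rank ∂_3 = (4 − 3) − 0 = 1, and there is no ∂_3, so H_2 = Z.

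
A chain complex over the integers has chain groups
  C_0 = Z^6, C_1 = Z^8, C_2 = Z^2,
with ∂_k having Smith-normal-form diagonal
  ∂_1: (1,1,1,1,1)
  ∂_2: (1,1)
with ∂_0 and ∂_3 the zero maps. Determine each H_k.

H_0 ≅ Z,  H_1 ≅ Z,  H_2 = 0.

H_0: b_0 = 6 − 0 − 5 = 1; torsion from ∂_1 factors > 1: none. So H_0 ≅ Z.
H_1: b_1 = 8 − 5 − 2 = 1; torsion from ∂_2 factors > 1: none. So H_1 ≅ Z.
H_2: b_2 = 2 − 2 − 0 = 0; torsion from ∂_3 factors > 1: none. So H_2 ≅ 0.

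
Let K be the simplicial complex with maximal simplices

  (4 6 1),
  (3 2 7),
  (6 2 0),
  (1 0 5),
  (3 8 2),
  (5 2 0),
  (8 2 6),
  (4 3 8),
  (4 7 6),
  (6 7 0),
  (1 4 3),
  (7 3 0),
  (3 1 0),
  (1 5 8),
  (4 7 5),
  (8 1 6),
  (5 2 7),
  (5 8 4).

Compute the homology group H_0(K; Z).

Take the total order 0 < 1 < 2 < 3 < 4 < 5 < 6 < 7 < 8 on the vertex set. Then K (dimension 2) consists of the simplices:

  0-simplices (9): [0], [1], [2], [3], [4], [5], [6], [7], [8]
  1-simplices (27): (27 of them)
  2-simplices (18): [0,1,3], [0,1,5], [0,2,5], [0,2,6], [0,3,7], [0,6,7], [1,3,4], [1,4,6], [1,5,8], [1,6,8], [2,3,7], [2,3,8], [2,5,7], [2,6,8], [3,4,8], [4,5,7], [4,5,8], [4,6,7]

giving chain groups C_0 ≅ Z^9, C_1 ≅ Z^27, C_2 ≅ Z^18.

Boundary ∂_1: C_1 → C_0 sends each edge [p,q] (with p < q) to q − p.
As a 9×27 matrix over Z this has rank 8, with invariant factors (1,1,1,1,1,1,1,1).

Boundary ∂_2: C_2 → C_1 sends each 2-simplex [p,q,r] to [q,r] − [p,r] + [p,q]. For instance
  ∂[4,5,8] = [5,8] − [4,8] + [4,5],
  ∂[2,5,7] = [5,7] − [2,7] + [2,5].
The resulting 27×18 matrix has rank 18, and its Smith normal form has invariant factors (1,1,1,1,1,1,1,1,1,1,1,1,1,1,1,1,1,2).

Computing H_k = (kernel of ∂_k) / (image of ∂_{k+1}):

  H_0: rank C_0 − rank ∂_1 = 9 − 8 = 1, and the invariant factors of ∂_1 are all 1, so H_0 = Z.

H_0 = Z.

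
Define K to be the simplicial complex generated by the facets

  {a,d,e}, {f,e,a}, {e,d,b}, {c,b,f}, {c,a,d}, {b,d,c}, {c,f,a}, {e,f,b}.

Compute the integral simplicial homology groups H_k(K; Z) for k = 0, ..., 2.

We work with the vertex ordering a < b < c < d < e < f. The simplices of K, each written with vertices in increasing order, are:

  0-simplices (6): a, b, c, d, e, f
  1-simplices (12): ac, ad, ae, af, bc, bd, be, bf, cd, cf, de, ef
  2-simplices (8): acd, acf, ade, aef, bcd, bcf, bde, bef

Hence C_0 ≅ Z^6, C_1 ≅ Z^12, C_2 ≅ Z^8.

∂_1: C_1 → C_0 is given by ∂[p,q] = [q] − [p]. For instance
  ∂bf = f − b.
The resulting 6×12 matrix has rank 5, and its Smith normal form has invariant factors (1,1,1,1,1).

The boundary map ∂_2: C_2 → C_1 acts by ∂[p,q,r] = [q,r] − [p,r] + [p,q]. For instance
  ∂bcd = cd − bd + bc,
  ∂ade = de − ae + ad.
The resulting 12×8 matrix has rank 7, and its Smith normal form has invariant factors (1,1,1,1,1,1,1).

Now H_k = ker ∂_k / im ∂_{k+1}, so:

  H_0: rank C_0 − rank ∂_1 = 6 − 5 = 1, and the invariant factors of ∂_1 are all 1, so H_0 ≅ Z.
  H_1: rank ker ∂_1 − rank ∂_2 = (12 − 5) − 7 = 0, and the invariant factors of ∂_2 are all 1, so H_1 ≅ 0.
  H_2: rank ker ∂_2 − rank ∂_3 = (8 − 7) − 0 = 1, and there is no ∂_3, so H_2 ≅ Z.

(K is a triangulation of the 2-sphere S^2.)

H_0 ≅ Z,  H_1 = 0,  H_2 ≅ Z.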